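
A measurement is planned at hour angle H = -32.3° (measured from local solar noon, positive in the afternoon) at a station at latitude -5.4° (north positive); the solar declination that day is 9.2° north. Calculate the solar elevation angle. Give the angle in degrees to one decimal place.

cos θ_z = sin(-5.4°) sin(9.2°) + cos(-5.4°) cos(9.2°) cos(-32.30°) = -0.0150 + 0.8307 = 0.8157.
θ_z = arccos(0.8157) = 35.34°, so the elevation is 90° − 35.34° = 54.66°.

54.7°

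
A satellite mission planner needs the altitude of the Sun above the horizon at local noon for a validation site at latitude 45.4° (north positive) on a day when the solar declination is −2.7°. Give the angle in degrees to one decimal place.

41.9°

At local solar noon the hour angle is zero, so the elevation is 90° − |φ − δ| = 90° − |45.4° − (-2.7°)| = 90° − 48.1° = 41.9°.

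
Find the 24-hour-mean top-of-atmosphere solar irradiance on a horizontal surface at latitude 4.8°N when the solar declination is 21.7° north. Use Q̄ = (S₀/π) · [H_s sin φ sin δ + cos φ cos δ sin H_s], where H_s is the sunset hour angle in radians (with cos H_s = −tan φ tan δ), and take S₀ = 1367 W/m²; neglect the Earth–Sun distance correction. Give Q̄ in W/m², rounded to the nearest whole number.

424 W/m²

The sunset hour angle satisfies cos H_s = −tan φ tan δ = -0.0334, giving H_s = 91.91°. In radians, H_s = 1.6041.
H_s sin φ sin δ = 1.6041 × 0.0837 × 0.3697 = 0.0496.
cos φ cos δ sin H_s = 0.9965 × 0.9291 × 0.9994 = 0.9253.
Q̄ = (1367/π) × (0.0496 + 0.9253) = 435.13 × 0.9749 = 424.21 W/m².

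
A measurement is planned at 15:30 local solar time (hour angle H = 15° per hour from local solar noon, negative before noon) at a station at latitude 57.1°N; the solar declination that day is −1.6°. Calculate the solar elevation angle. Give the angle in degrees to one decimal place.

17.9°

Hour angle H = 15° × (15.5 − 12) = 52.50°.
cos θ_z = sin(57.1°) sin(-1.6°) + cos(57.1°) cos(-1.6°) cos(52.50°) = -0.0234 + 0.3305 = 0.3071.
θ_z = arccos(0.3071) = 72.12°, so the elevation is 90° − 72.12° = 17.88°.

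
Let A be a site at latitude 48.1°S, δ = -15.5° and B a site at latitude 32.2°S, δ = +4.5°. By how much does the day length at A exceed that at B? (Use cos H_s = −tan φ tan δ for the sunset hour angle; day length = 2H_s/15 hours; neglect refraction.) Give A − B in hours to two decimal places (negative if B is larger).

A: H_s = arccos(−tan -48.1° · tan -15.5°) = 108.00°, so 2H_s/15 = 14.4000 h.
B: H_s = arccos(−tan -32.2° · tan 4.5°) = 87.16°, so 2H_s/15 = 11.6213 h.
A − B = 14.4000 − 11.6213 = 2.7787 h.

+2.78 h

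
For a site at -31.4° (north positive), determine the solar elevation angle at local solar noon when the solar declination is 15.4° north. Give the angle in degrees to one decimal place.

At local solar noon the hour angle is zero, so the elevation is 90° − |φ − δ| = 90° − |-31.4° − (15.4°)| = 90° − 46.8° = 43.2°.

43.2°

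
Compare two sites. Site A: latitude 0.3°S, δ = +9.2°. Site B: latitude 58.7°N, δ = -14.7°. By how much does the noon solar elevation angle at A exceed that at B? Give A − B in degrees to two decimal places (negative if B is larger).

+63.90°

A: 90° − |-0.3 − (9.2)| = 80.50°.
B: 90° − |58.7 − (-14.7)| = 16.60°.
A − B = 80.50 − 16.60 = 63.90°.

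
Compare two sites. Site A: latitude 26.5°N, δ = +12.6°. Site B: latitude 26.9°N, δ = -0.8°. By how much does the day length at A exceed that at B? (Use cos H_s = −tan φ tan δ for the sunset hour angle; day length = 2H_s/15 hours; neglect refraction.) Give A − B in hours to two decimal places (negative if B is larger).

+0.91 h

A: H_s = arccos(−tan 26.5° · tan 12.6°) = 96.40°, so 2H_s/15 = 12.8533 h.
B: H_s = arccos(−tan 26.9° · tan -0.8°) = 89.59°, so 2H_s/15 = 11.9453 h.
A − B = 12.8533 − 11.9453 = 0.9080 h.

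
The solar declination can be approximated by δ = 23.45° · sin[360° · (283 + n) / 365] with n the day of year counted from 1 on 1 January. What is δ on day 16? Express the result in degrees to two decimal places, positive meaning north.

360 × (283 + 16) / 365 = 294.904°; sin(294.904°) = -0.9070.
δ = 23.45 × -0.9070 = -21.269° ≈ -21.27°.

-21.27°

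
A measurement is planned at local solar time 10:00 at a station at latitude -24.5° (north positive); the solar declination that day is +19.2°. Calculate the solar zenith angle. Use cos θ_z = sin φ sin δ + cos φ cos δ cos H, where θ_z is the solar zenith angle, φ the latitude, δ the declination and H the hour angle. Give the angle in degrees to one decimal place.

Hour angle H = 15° × (10 − 12) = -30.00°.
cos θ_z = sin(-24.5°) sin(19.2°) + cos(-24.5°) cos(19.2°) cos(-30.00°) = -0.1364 + 0.7442 = 0.6078.
θ_z = arccos(0.6078) = 52.57°.

52.6°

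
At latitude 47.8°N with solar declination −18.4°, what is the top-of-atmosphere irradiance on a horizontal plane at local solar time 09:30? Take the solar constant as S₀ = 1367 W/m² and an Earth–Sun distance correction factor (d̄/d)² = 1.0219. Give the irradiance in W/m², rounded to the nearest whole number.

Hour angle H = 15° × (9.5 − 12) = -37.50°.
With φ = 47.8°, δ = -18.4°, H = -37.50°: sin φ sin δ = -0.2338, cos φ cos δ cos H = 0.5057, so cos θ_z = 0.2719.
Top-of-atmosphere irradiance = S₀ (d̄/d)² cos θ_z = 1367 × 1.0219 × 0.2719 = 379.83 W/m².

380 W/m²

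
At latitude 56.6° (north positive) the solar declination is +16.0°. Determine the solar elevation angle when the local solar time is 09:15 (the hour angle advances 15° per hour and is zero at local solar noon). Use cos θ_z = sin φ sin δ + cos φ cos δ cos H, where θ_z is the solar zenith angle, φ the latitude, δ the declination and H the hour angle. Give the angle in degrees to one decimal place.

Hour angle H = 15° × (9.25 − 12) = -41.25°.
cos θ_z = sin φ sin δ + cos φ cos δ cos H = (0.8348)(0.2756) + (0.5505)(0.9613)(0.7518) = 0.6279.
θ_z = arccos(0.6279) = 51.10°, so the elevation is 90° − 51.10° = 38.90°.

38.9°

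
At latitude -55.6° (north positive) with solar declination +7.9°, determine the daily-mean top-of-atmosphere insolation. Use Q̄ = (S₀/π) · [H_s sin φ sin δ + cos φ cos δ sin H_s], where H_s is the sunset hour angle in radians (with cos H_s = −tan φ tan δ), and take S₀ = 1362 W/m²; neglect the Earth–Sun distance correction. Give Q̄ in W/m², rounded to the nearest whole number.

170 W/m²

The sunset hour angle satisfies cos H_s = −tan φ tan δ = 0.2027, giving H_s = 78.31°. In radians, H_s = 1.3668.
H_s sin φ sin δ = 1.3668 × -0.8251 × 0.1374 = -0.1550.
cos φ cos δ sin H_s = 0.5650 × 0.9905 × 0.9793 = 0.5480.
Q̄ = (1362/π) × (-0.1550 + 0.5480) = 433.54 × 0.3930 = 170.38 W/m².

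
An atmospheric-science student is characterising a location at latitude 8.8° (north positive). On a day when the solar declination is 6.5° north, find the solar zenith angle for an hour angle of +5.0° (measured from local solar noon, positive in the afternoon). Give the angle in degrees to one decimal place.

With φ = 8.8°, δ = 6.5°, H = 5.00°: sin φ sin δ = 0.0173, cos φ cos δ cos H = 0.9781, so cos θ_z = 0.9954.
θ_z = arccos(0.9954) = 5.50°.

5.5°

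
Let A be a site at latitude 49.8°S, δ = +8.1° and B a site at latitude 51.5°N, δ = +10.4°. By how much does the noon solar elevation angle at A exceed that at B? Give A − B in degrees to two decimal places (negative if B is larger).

A: 90° − |-49.8 − (8.1)| = 32.10°.
B: 90° − |51.5 − (10.4)| = 48.90°.
A − B = 32.10 − 48.90 = -16.80°.

-16.80°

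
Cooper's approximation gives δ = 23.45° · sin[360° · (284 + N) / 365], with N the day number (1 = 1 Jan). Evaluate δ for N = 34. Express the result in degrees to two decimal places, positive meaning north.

-16.97°

360 × (284 + 34) / 365 = 313.644°; sin(313.644°) = -0.7236.
δ = 23.45 × -0.7236 = -16.968° ≈ -16.97°.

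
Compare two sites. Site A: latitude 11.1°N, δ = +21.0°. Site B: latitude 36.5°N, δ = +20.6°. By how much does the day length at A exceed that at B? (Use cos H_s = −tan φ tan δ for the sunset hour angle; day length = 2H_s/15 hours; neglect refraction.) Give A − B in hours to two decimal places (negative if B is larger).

A: H_s = arccos(−tan 11.1° · tan 21.0°) = 94.32°, so 2H_s/15 = 12.5760 h.
B: H_s = arccos(−tan 36.5° · tan 20.6°) = 106.15°, so 2H_s/15 = 14.1533 h.
A − B = 12.5760 − 14.1533 = -1.5773 h.

-1.58 h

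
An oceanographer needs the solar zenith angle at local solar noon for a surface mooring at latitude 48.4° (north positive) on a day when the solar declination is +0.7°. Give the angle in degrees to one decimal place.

At local solar noon the hour angle is zero, so the zenith angle is |φ − δ| = |48.4° − (0.7°)| = 47.7°.

47.7°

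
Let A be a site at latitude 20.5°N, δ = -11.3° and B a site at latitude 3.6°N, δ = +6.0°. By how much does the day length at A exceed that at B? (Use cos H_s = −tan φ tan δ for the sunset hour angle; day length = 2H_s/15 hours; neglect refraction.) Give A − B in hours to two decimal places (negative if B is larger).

-0.62 h

A: H_s = arccos(−tan 20.5° · tan -11.3°) = 85.72°, so 2H_s/15 = 11.4293 h.
B: H_s = arccos(−tan 3.6° · tan 6.0°) = 90.38°, so 2H_s/15 = 12.0507 h.
A − B = 11.4293 − 12.0507 = -0.6214 h.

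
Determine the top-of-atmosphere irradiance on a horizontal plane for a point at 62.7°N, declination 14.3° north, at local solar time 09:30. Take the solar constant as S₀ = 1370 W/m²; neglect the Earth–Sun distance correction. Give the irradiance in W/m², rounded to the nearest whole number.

Hour angle H = 15° × (9.5 − 12) = -37.50°.
With φ = 62.7°, δ = 14.3°, H = -37.50°: sin φ sin δ = 0.2195, cos φ cos δ cos H = 0.3526, so cos θ_z = 0.5721.
Top-of-atmosphere irradiance = S₀ cos θ_z = 1370 × 0.5721 = 783.78 W/m².

784 W/m²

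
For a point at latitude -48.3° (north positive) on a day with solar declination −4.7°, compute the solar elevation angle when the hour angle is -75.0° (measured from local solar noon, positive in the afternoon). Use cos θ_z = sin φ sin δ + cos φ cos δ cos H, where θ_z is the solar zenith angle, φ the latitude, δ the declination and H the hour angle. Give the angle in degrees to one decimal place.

cos θ_z = sin φ sin δ + cos φ cos δ cos H = (-0.7466)(-0.0819) + (0.6652)(0.9966)(0.2588) = 0.2327.
θ_z = arccos(0.2327) = 76.54°, so the elevation is 90° − 76.54° = 13.46°.

13.5°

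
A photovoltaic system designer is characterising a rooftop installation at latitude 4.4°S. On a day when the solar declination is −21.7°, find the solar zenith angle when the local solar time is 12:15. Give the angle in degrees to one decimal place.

Hour angle H = 15° × (12.25 − 12) = 3.75°.
With φ = -4.4°, δ = -21.7°, H = 3.75°: sin φ sin δ = 0.0284, cos φ cos δ cos H = 0.9244, so cos θ_z = 0.9528.
θ_z = arccos(0.9528) = 17.67°.

17.7°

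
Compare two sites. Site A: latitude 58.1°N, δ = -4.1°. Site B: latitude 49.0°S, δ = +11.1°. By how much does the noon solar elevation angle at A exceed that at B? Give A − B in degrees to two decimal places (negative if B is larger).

A: 90° − |58.1 − (-4.1)| = 27.80°.
B: 90° − |-49.0 − (11.1)| = 29.90°.
A − B = 27.80 − 29.90 = -2.10°.

-2.10°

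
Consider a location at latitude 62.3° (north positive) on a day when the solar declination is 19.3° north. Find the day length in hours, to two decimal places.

The sunset hour angle satisfies cos H_s = −tan φ tan δ = -0.6670, giving H_s = 131.84°.
Day length = 2 H_s / 15° h⁻¹ = 263.68° / 15 = 17.579 h.

17.58 hours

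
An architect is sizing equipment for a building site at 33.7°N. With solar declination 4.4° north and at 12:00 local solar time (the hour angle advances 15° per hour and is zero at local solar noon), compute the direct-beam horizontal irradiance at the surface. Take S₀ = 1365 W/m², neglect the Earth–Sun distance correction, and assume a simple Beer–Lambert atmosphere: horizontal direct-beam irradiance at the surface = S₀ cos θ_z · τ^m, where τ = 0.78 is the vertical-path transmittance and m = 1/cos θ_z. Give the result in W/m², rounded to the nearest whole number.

895 W/m²

Hour angle H = 15° × (12 − 12) = 0.00°.
With φ = 33.7°, δ = 4.4°, H = 0.00°: sin φ sin δ = 0.0426, cos φ cos δ cos H = 0.8295, so cos θ_z = 0.8721.
Air mass m = 1/cos θ_z = 1/0.8721 = 1.147; τ^m = 0.78^1.147 = 0.7520.
Surface direct beam = 1365 × 0.8721 × 0.7520 = 895.19 W/m².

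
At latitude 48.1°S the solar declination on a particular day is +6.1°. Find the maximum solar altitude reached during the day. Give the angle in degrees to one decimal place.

At local solar noon the hour angle is zero, so the elevation is 90° − |φ − δ| = 90° − |-48.1° − (6.1°)| = 90° − 54.2° = 35.8°.

35.8°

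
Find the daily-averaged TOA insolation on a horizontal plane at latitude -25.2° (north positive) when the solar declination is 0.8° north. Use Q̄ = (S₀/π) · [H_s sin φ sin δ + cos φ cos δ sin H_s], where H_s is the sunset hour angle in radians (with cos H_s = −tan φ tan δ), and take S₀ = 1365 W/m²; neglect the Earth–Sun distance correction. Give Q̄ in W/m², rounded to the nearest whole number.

389 W/m²

−tan φ tan δ = −(-0.4706)(0.0140) = 0.0066; H_s = arccos(0.0066) = 89.62°. In radians, H_s = 1.5642.
H_s sin φ sin δ = 1.5642 × -0.4258 × 0.0140 = -0.0093.
cos φ cos δ sin H_s = 0.9048 × 0.9999 × 1.0000 = 0.9047.
Q̄ = (1365/π) × (-0.0093 + 0.9047) = 434.49 × 0.8954 = 389.04 W/m².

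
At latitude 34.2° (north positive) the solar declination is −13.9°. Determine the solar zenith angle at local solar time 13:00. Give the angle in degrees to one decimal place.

Hour angle H = 15° × (13 − 12) = 15.00°.
cos θ_z = sin φ sin δ + cos φ cos δ cos H = (0.5621)(-0.2402) + (0.8271)(0.9707)(0.9659) = 0.6405.
θ_z = arccos(0.6405) = 50.17°.

50.2°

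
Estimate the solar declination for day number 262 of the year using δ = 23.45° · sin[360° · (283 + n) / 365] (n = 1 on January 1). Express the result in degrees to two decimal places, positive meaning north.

360 × (283 + 262) / 365 = 537.534°; sin(537.534°) = 0.0430.
δ = 23.45 × 0.0430 = 1.008° ≈ +1.01°.

+1.01°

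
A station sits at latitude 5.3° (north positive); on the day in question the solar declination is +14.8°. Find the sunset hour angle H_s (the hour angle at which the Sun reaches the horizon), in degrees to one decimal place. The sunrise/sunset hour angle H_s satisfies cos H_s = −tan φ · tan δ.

−tan φ tan δ = −(0.0928)(0.2642) = -0.0245; H_s = arccos(-0.0245) = 91.40°.

91.4°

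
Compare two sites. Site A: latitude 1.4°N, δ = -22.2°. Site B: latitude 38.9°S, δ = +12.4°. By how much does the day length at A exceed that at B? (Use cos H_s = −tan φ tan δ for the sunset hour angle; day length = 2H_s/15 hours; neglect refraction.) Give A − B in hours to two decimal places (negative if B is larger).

A: H_s = arccos(−tan 1.4° · tan -22.2°) = 89.43°, so 2H_s/15 = 11.9240 h.
B: H_s = arccos(−tan -38.9° · tan 12.4°) = 79.78°, so 2H_s/15 = 10.6373 h.
A − B = 11.9240 − 10.6373 = 1.2867 h.

+1.29 h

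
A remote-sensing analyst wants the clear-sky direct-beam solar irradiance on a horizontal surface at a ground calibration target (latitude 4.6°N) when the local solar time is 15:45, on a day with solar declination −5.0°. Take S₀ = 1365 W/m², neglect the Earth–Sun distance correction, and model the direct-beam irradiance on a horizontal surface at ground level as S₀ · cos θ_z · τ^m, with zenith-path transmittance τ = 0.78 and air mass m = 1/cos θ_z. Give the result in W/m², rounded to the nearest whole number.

Hour angle H = 15° × (15.75 − 12) = 56.25°.
cos θ_z = sin φ sin δ + cos φ cos δ cos H = (0.0802)(-0.0872) + (0.9968)(0.9962)(0.5556) = 0.5447.
Air mass m = 1/cos θ_z = 1/0.5447 = 1.836; τ^m = 0.78^1.836 = 0.6337.
Surface direct beam = 1365 × 0.5447 × 0.6337 = 471.17 W/m².

471 W/m²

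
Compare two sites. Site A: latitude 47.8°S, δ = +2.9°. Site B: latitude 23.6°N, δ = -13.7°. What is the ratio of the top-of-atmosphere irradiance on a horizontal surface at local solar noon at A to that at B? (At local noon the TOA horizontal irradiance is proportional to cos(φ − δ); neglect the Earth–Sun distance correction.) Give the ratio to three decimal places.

A: cos θ_z = cos(-47.8° − (2.9°)) = 0.6334.
B: cos θ_z = cos(23.6° − (-13.7°)) = 0.7955.
Ratio A/B = 0.6334 / 0.7955 = 0.7962.

0.796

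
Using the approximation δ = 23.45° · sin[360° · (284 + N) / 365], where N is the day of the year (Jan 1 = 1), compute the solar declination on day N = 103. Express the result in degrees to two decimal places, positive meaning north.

360 × (284 + 103) / 365 = 381.699°; sin(381.699°) = 0.3697.
δ = 23.45 × 0.3697 = 8.669° ≈ +8.67°.

+8.67°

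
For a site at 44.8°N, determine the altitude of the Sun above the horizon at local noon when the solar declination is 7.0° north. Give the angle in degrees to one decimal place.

At local solar noon the hour angle is zero, so the elevation is 90° − |φ − δ| = 90° − |44.8° − (7.0°)| = 90° − 37.8° = 52.2°.

52.2°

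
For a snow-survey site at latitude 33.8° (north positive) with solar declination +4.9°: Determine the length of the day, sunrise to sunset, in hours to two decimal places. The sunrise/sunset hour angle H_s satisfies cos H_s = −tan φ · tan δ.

The sunset hour angle satisfies cos H_s = −tan φ tan δ = -0.0574, giving H_s = 93.29°.
Day length = 2 H_s / 15° h⁻¹ = 186.58° / 15 = 12.439 h.

12.44 hours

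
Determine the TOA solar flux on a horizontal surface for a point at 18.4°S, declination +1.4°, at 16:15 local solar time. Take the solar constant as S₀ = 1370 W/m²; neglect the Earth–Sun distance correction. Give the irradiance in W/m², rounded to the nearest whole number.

Hour angle H = 15° × (16.25 − 12) = 63.75°.
cos θ_z = sin(-18.4°) sin(1.4°) + cos(-18.4°) cos(1.4°) cos(63.75°) = -0.0077 + 0.4196 = 0.4119.
Top-of-atmosphere irradiance = S₀ cos θ_z = 1370 × 0.4119 = 564.30 W/m².

564 W/m²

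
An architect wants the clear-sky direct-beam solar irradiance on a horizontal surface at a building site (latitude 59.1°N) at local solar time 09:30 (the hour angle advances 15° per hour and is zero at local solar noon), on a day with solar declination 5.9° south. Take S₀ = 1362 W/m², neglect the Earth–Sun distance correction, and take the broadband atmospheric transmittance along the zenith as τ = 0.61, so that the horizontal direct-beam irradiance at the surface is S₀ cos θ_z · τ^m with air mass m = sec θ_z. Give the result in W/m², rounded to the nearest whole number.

91 W/m²

Hour angle H = 15° × (9.5 − 12) = -37.50°.
With φ = 59.1°, δ = -5.9°, H = -37.50°: sin φ sin δ = -0.0882, cos φ cos δ cos H = 0.4053, so cos θ_z = 0.3171.
Air mass m = 1/cos θ_z = 1/0.3171 = 3.154; τ^m = 0.61^3.154 = 0.2103.
Surface direct beam = 1362 × 0.3171 × 0.2103 = 90.83 W/m².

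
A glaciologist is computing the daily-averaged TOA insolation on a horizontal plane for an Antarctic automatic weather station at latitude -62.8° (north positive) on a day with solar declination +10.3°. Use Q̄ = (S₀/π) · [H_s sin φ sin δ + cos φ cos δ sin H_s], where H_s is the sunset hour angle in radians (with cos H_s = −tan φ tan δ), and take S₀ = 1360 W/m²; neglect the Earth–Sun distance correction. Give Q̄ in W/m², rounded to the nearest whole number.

−tan φ tan δ = −(-1.9458)(0.1817) = 0.3536; H_s = arccos(0.3536) = 69.29°. In radians, H_s = 1.2093.
H_s sin φ sin δ = 1.2093 × -0.8894 × 0.1788 = -0.1923.
cos φ cos δ sin H_s = 0.4571 × 0.9839 × 0.9354 = 0.4207.
Q̄ = (1360/π) × (-0.1923 + 0.4207) = 432.90 × 0.2284 = 98.87 W/m².

99 W/m²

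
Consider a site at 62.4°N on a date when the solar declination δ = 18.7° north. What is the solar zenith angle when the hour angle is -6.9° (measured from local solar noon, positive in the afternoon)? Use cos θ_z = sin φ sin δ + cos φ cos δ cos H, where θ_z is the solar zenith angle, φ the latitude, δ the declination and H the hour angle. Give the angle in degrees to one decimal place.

44.0°

cos θ_z = sin(62.4°) sin(18.7°) + cos(62.4°) cos(18.7°) cos(-6.90°) = 0.2841 + 0.4357 = 0.7198.
θ_z = arccos(0.7198) = 43.96°.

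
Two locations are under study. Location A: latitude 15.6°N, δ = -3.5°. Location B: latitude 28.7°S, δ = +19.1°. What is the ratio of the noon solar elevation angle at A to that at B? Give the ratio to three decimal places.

1.680

A: 90° − |15.6 − (-3.5)| = 70.90°.
B: 90° − |-28.7 − (19.1)| = 42.20°.
Ratio A/B = 70.9000 / 42.2000 = 1.6801.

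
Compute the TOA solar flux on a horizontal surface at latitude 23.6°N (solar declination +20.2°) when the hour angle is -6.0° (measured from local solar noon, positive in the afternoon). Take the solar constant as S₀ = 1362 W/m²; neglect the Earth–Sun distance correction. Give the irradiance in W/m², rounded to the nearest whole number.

1353 W/m²

cos θ_z = sin(23.6°) sin(20.2°) + cos(23.6°) cos(20.2°) cos(-6.00°) = 0.1382 + 0.8553 = 0.9935.
Top-of-atmosphere irradiance = S₀ cos θ_z = 1362 × 0.9935 = 1353.15 W/m².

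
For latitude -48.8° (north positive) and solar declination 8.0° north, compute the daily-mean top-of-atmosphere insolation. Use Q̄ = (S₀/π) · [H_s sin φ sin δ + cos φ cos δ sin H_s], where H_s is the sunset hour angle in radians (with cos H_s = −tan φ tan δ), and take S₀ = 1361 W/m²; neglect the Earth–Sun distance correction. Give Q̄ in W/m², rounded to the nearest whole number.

−tan φ tan δ = −(-1.1423)(0.1405) = 0.1605; H_s = arccos(0.1605) = 80.76°. In radians, H_s = 1.4095.
H_s sin φ sin δ = 1.4095 × -0.7524 × 0.1392 = -0.1476.
cos φ cos δ sin H_s = 0.6587 × 0.9903 × 0.9870 = 0.6438.
Q̄ = (1361/π) × (-0.1476 + 0.6438) = 433.22 × 0.4962 = 214.96 W/m².

215 W/m²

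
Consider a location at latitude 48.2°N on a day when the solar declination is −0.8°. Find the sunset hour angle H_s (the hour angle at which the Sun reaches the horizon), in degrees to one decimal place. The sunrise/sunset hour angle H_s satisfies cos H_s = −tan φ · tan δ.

89.1°

The sunset hour angle satisfies cos H_s = −tan φ tan δ = 0.0156, giving H_s = 89.11°.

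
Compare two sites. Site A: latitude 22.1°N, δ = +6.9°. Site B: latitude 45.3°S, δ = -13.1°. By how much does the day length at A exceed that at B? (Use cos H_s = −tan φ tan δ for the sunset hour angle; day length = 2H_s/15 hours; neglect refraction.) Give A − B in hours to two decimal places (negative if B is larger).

-1.44 h

A: H_s = arccos(−tan 22.1° · tan 6.9°) = 92.82°, so 2H_s/15 = 12.3760 h.
B: H_s = arccos(−tan -45.3° · tan -13.1°) = 103.60°, so 2H_s/15 = 13.8133 h.
A − B = 12.3760 − 13.8133 = -1.4373 h.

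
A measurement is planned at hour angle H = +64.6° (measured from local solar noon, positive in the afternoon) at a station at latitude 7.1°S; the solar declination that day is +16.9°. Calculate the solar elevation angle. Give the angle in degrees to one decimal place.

With φ = -7.1°, δ = 16.9°, H = 64.60°: sin φ sin δ = -0.0359, cos φ cos δ cos H = 0.4073, so cos θ_z = 0.3714.
θ_z = arccos(0.3714) = 68.20°, so the elevation is 90° − 68.20° = 21.80°.

21.8°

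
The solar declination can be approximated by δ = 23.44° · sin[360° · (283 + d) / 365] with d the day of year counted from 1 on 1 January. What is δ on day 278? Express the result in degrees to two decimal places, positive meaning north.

-5.40°

360 × (283 + 278) / 365 = 553.315°; sin(553.315°) = -0.2303.
δ = 23.44 × -0.2303 = -5.398° ≈ -5.40°.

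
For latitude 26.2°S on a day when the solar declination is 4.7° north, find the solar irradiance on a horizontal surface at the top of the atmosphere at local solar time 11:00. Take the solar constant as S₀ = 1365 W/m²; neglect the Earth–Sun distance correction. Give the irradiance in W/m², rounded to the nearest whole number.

1130 W/m²

Hour angle H = 15° × (11 − 12) = -15.00°.
cos θ_z = sin φ sin δ + cos φ cos δ cos H = (-0.4415)(0.0819) + (0.8973)(0.9966)(0.9659) = 0.8276.
Top-of-atmosphere irradiance = S₀ cos θ_z = 1365 × 0.8276 = 1129.67 W/m².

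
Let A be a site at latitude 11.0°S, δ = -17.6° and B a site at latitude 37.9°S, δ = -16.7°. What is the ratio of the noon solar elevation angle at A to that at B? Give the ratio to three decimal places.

A: 90° − |-11.0 − (-17.6)| = 83.40°.
B: 90° − |-37.9 − (-16.7)| = 68.80°.
Ratio A/B = 83.4000 / 68.8000 = 1.2122.

1.212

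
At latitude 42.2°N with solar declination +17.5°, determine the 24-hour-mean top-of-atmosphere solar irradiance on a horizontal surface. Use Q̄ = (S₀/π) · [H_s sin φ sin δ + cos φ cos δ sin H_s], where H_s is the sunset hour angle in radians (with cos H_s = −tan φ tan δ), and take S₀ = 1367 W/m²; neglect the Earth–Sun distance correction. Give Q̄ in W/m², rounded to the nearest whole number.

458 W/m²

cos H_s = −tan(42.2°) · tan(17.5°) = -0.2859, so H_s = arccos(-0.2859) = 106.61°. In radians, H_s = 1.8607.
H_s sin φ sin δ = 1.8607 × 0.6717 × 0.3007 = 0.3758.
cos φ cos δ sin H_s = 0.7408 × 0.9537 × 0.9583 = 0.6770.
Q̄ = (1367/π) × (0.3758 + 0.6770) = 435.13 × 1.0528 = 458.10 W/m².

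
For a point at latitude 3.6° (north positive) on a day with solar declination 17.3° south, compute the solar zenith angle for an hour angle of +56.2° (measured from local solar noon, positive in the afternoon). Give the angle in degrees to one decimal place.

cos θ_z = sin(3.6°) sin(-17.3°) + cos(3.6°) cos(-17.3°) cos(56.20°) = -0.0187 + 0.5301 = 0.5114.
θ_z = arccos(0.5114) = 59.24°.

59.2°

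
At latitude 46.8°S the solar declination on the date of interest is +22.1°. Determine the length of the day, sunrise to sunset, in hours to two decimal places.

8.58 hours

The sunset hour angle satisfies cos H_s = −tan φ tan δ = 0.4324, giving H_s = 64.38°.
Day length = 2 H_s / 15° h⁻¹ = 128.76° / 15 = 8.584 h.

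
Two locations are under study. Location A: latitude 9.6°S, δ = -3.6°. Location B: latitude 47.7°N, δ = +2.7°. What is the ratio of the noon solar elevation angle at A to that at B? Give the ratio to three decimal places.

A: 90° − |-9.6 − (-3.6)| = 84.00°.
B: 90° − |47.7 − (2.7)| = 45.00°.
Ratio A/B = 84.0000 / 45.0000 = 1.8667.

1.867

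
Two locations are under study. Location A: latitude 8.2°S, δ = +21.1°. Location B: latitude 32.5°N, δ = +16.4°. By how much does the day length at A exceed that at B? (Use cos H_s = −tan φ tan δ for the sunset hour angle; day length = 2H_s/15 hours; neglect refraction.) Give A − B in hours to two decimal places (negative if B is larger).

-1.87 h

A: H_s = arccos(−tan -8.2° · tan 21.1°) = 86.81°, so 2H_s/15 = 11.5747 h.
B: H_s = arccos(−tan 32.5° · tan 16.4°) = 100.81°, so 2H_s/15 = 13.4413 h.
A − B = 11.5747 − 13.4413 = -1.8666 h.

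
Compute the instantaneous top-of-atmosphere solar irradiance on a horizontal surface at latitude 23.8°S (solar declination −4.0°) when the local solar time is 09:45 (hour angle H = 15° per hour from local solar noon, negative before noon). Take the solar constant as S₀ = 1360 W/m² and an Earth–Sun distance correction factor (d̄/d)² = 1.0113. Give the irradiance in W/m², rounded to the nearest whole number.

1082 W/m²

Hour angle H = 15° × (9.75 − 12) = -33.75°.
cos θ_z = sin(-23.8°) sin(-4.0°) + cos(-23.8°) cos(-4.0°) cos(-33.75°) = 0.0281 + 0.7589 = 0.7870.
Top-of-atmosphere irradiance = S₀ (d̄/d)² cos θ_z = 1360 × 1.0113 × 0.7870 = 1082.41 W/m².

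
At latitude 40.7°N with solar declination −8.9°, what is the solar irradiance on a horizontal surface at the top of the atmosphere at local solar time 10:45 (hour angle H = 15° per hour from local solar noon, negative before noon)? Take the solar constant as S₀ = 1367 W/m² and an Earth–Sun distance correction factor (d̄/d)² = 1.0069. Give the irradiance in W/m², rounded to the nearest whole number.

837 W/m²

Hour angle H = 15° × (10.75 − 12) = -18.75°.
cos θ_z = sin φ sin δ + cos φ cos δ cos H = (0.6521)(-0.1547) + (0.7581)(0.9880)(0.9469) = 0.6084.
Top-of-atmosphere irradiance = S₀ (d̄/d)² cos θ_z = 1367 × 1.0069 × 0.6084 = 837.42 W/m².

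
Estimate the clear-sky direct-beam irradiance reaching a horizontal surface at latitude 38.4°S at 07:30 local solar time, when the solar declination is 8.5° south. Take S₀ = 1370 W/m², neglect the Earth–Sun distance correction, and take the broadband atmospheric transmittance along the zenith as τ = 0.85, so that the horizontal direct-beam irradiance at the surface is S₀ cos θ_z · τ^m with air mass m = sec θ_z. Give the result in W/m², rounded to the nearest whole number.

Hour angle H = 15° × (7.5 − 12) = -67.50°.
cos θ_z = sin φ sin δ + cos φ cos δ cos H = (-0.6211)(-0.1478) + (0.7837)(0.9890)(0.3827) = 0.3884.
Air mass m = 1/cos θ_z = 1/0.3884 = 2.575; τ^m = 0.85^2.575 = 0.6580.
Surface direct beam = 1370 × 0.3884 × 0.6580 = 350.13 W/m².

350 W/m²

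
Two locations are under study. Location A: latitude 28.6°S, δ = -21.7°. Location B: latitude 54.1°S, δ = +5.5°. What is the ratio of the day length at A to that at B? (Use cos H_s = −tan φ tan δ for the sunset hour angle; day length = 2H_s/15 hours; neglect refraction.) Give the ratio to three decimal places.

A: H_s = arccos(−tan -28.6° · tan -21.7°) = 102.53°, so 2H_s/15 = 13.6707 h.
B: H_s = arccos(−tan -54.1° · tan 5.5°) = 82.36°, so 2H_s/15 = 10.9813 h.
Ratio A/B = 13.6707 / 10.9813 = 1.2449.

1.245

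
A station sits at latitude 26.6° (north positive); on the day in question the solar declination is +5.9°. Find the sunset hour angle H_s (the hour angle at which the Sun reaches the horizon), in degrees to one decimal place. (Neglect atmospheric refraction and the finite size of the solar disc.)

−tan φ tan δ = −(0.5008)(0.1033) = -0.0517; H_s = arccos(-0.0517) = 92.96°.

93.0°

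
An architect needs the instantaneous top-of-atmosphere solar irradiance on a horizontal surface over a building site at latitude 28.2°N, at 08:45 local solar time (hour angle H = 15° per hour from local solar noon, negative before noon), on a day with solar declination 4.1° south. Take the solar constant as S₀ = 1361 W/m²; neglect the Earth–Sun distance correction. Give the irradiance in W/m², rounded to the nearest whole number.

Hour angle H = 15° × (8.75 − 12) = -48.75°.
With φ = 28.2°, δ = -4.1°, H = -48.75°: sin φ sin δ = -0.0338, cos φ cos δ cos H = 0.5796, so cos θ_z = 0.5458.
Top-of-atmosphere irradiance = S₀ cos θ_z = 1361 × 0.5458 = 742.83 W/m².

743 W/m²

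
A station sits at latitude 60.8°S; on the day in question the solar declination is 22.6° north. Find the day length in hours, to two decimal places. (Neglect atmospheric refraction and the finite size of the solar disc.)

The sunset hour angle satisfies cos H_s = −tan φ tan δ = 0.7448, giving H_s = 41.86°.
Day length = 2 H_s / 15° h⁻¹ = 83.72° / 15 = 5.581 h.

5.58 hours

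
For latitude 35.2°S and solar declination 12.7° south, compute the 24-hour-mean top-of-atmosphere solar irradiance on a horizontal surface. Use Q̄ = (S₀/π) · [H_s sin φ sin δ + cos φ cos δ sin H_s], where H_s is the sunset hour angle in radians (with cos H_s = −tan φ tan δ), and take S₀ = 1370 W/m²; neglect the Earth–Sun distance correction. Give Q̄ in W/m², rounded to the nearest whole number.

439 W/m²

−tan φ tan δ = −(-0.7054)(-0.2254) = -0.1590; H_s = arccos(-0.1590) = 99.15°. In radians, H_s = 1.7305.
H_s sin φ sin δ = 1.7305 × -0.5764 × -0.2198 = 0.2192.
cos φ cos δ sin H_s = 0.8171 × 0.9755 × 0.9873 = 0.7870.
Q̄ = (1370/π) × (0.2192 + 0.7870) = 436.08 × 1.0062 = 438.78 W/m².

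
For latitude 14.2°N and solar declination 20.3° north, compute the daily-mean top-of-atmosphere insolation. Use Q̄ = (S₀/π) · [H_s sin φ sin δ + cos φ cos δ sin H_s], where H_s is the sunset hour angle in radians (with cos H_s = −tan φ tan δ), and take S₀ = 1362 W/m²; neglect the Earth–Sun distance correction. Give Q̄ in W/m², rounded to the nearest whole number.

cos H_s = −tan(14.2°) · tan(20.3°) = -0.0936, so H_s = arccos(-0.0936) = 95.37°. In radians, H_s = 1.6645.
H_s sin φ sin δ = 1.6645 × 0.2453 × 0.3469 = 0.1416.
cos φ cos δ sin H_s = 0.9694 × 0.9379 × 0.9956 = 0.9052.
Q̄ = (1362/π) × (0.1416 + 0.9052) = 433.54 × 1.0468 = 453.83 W/m².

454 W/m²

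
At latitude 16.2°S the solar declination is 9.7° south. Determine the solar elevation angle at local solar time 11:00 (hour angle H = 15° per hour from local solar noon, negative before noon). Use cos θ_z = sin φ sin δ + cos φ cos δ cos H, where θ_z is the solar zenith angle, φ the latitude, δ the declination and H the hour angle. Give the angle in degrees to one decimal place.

74.0°

Hour angle H = 15° × (11 − 12) = -15.00°.
cos θ_z = sin(-16.2°) sin(-9.7°) + cos(-16.2°) cos(-9.7°) cos(-15.00°) = 0.0470 + 0.9143 = 0.9613.
θ_z = arccos(0.9613) = 15.99°, so the elevation is 90° − 15.99° = 74.01°.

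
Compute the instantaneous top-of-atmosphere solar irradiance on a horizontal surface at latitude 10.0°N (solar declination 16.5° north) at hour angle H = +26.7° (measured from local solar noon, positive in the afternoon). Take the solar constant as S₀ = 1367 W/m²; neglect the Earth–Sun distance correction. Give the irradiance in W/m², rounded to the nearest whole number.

cos θ_z = sin(10.0°) sin(16.5°) + cos(10.0°) cos(16.5°) cos(26.70°) = 0.0493 + 0.8436 = 0.8929.
Top-of-atmosphere irradiance = S₀ cos θ_z = 1367 × 0.8929 = 1220.59 W/m².

1221 W/m²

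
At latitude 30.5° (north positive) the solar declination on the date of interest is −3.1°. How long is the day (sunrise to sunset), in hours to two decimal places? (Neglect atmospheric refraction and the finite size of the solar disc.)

11.76 hours

cos H_s = −tan(30.5°) · tan(-3.1°) = 0.0319, so H_s = arccos(0.0319) = 88.17°.
Day length = 2 H_s / 15° h⁻¹ = 176.34° / 15 = 11.756 h.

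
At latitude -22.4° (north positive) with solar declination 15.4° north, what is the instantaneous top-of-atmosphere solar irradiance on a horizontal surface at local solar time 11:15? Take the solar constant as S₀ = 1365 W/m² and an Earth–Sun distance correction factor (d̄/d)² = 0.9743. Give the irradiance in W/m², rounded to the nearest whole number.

1028 W/m²

Hour angle H = 15° × (11.25 − 12) = -11.25°.
With φ = -22.4°, δ = 15.4°, H = -11.25°: sin φ sin δ = -0.1012, cos φ cos δ cos H = 0.8742, so cos θ_z = 0.7730.
Top-of-atmosphere irradiance = S₀ (d̄/d)² cos θ_z = 1365 × 0.9743 × 0.7730 = 1028.03 W/m².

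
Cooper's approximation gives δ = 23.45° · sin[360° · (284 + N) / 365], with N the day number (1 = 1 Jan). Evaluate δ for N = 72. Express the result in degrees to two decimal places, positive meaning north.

360 × (284 + 72) / 365 = 351.123°; sin(351.123°) = -0.1543.
δ = 23.45 × -0.1543 = -3.618° ≈ -3.62°.

-3.62°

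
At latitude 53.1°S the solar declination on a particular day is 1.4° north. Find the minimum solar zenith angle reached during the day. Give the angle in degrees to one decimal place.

At local solar noon the hour angle is zero, so the zenith angle is |φ − δ| = |-53.1° − (1.4°)| = 54.5°.

54.5°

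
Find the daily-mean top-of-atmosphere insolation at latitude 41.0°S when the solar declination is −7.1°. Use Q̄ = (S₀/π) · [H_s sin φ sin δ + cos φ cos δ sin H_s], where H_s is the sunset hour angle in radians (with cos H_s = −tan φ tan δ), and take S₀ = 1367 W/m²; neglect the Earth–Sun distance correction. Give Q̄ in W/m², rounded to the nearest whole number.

cos H_s = −tan(-41.0°) · tan(-7.1°) = -0.1083, so H_s = arccos(-0.1083) = 96.22°. In radians, H_s = 1.6794.
H_s sin φ sin δ = 1.6794 × -0.6561 × -0.1236 = 0.1362.
cos φ cos δ sin H_s = 0.7547 × 0.9923 × 0.9941 = 0.7445.
Q̄ = (1367/π) × (0.1362 + 0.7445) = 435.13 × 0.8807 = 383.22 W/m².

383 W/m²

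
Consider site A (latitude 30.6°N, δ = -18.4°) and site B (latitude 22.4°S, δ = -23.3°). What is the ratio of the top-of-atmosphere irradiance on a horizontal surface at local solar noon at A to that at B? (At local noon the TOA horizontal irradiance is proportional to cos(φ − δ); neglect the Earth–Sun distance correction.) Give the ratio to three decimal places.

0.656

A: cos θ_z = cos(30.6° − (-18.4°)) = 0.6561.
B: cos θ_z = cos(-22.4° − (-23.3°)) = 0.9999.
Ratio A/B = 0.6561 / 0.9999 = 0.6562.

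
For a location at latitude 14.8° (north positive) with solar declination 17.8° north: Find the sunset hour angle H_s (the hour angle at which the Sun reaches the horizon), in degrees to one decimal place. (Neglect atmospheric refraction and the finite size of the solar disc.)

−tan φ tan δ = −(0.2642)(0.3211) = -0.0848; H_s = arccos(-0.0848) = 94.86°.

94.9°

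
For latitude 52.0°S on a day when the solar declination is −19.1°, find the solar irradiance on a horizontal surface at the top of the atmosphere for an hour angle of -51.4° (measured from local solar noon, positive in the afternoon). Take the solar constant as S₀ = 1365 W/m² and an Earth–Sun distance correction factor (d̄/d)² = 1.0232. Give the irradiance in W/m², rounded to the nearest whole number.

cos θ_z = sin(-52.0°) sin(-19.1°) + cos(-52.0°) cos(-19.1°) cos(-51.40°) = 0.2579 + 0.3630 = 0.6209.
Top-of-atmosphere irradiance = S₀ (d̄/d)² cos θ_z = 1365 × 1.0232 × 0.6209 = 867.19 W/m².

867 W/m²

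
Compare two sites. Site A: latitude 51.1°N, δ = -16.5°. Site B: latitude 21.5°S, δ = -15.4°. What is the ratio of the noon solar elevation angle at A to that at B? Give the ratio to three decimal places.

0.267

A: 90° − |51.1 − (-16.5)| = 22.40°.
B: 90° − |-21.5 − (-15.4)| = 83.90°.
Ratio A/B = 22.4000 / 83.9000 = 0.2670.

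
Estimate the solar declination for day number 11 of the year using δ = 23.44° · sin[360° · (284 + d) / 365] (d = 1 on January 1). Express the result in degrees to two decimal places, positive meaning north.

-21.89°

360 × (284 + 11) / 365 = 290.959°; sin(290.959°) = -0.9338.
δ = 23.44 × -0.9338 = -21.888° ≈ -21.89°.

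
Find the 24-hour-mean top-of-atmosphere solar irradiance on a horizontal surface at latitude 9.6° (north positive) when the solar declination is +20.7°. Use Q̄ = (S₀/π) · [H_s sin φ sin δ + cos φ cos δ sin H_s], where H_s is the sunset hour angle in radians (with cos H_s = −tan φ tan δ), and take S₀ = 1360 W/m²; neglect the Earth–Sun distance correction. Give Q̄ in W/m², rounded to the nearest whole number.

440 W/m²

cos H_s = −tan(9.6°) · tan(20.7°) = -0.0639, so H_s = arccos(-0.0639) = 93.66°. In radians, H_s = 1.6347.
H_s sin φ sin δ = 1.6347 × 0.1668 × 0.3535 = 0.0964.
cos φ cos δ sin H_s = 0.9860 × 0.9354 × 0.9980 = 0.9205.
Q̄ = (1360/π) × (0.0964 + 0.9205) = 432.90 × 1.0169 = 440.22 W/m².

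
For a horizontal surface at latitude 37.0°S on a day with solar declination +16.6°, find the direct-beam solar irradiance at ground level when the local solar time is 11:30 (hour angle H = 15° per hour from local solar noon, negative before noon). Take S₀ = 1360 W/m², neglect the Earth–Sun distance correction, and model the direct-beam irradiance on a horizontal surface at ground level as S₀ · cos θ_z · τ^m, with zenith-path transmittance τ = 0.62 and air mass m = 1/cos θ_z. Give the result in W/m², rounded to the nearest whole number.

353 W/m²

Hour angle H = 15° × (11.5 − 12) = -7.50°.
cos θ_z = sin(-37.0°) sin(16.6°) + cos(-37.0°) cos(16.6°) cos(-7.50°) = -0.1719 + 0.7588 = 0.5869.
Air mass m = 1/cos θ_z = 1/0.5869 = 1.704; τ^m = 0.62^1.704 = 0.4428.
Surface direct beam = 1360 × 0.5869 × 0.4428 = 353.44 W/m².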